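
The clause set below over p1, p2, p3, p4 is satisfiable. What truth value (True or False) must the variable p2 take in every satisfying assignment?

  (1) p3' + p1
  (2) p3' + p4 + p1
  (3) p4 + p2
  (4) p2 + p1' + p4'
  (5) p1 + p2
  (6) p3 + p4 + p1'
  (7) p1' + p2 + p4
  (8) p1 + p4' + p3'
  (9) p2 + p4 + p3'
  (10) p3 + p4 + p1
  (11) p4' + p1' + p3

Suppose p2 = 0.
Unit clause (p4) forces p4 = 1.
Unit clause (p1') forces p1 = 0.
Now (p1) is unsatisfied and unit — conflict.
So every satisfying assignment has p2 = True.

True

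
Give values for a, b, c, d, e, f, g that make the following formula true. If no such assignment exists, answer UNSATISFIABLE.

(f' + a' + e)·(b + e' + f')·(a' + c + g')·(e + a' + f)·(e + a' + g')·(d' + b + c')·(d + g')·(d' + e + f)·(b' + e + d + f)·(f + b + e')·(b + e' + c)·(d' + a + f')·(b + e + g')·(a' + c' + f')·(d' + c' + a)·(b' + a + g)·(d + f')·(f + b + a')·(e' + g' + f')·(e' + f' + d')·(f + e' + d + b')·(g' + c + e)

Case d = 1:
Case b = 1:
Case e = 1:
(f') alone gives f = 0.
Case c = 1:
(a) alone gives a = 1.
Every clause is now satisfied; g is unconstrained.

a ↦ 1,  b ↦ 1,  c ↦ 1,  d ↦ 1,  e ↦ 1,  f ↦ 0,  g ↦ 1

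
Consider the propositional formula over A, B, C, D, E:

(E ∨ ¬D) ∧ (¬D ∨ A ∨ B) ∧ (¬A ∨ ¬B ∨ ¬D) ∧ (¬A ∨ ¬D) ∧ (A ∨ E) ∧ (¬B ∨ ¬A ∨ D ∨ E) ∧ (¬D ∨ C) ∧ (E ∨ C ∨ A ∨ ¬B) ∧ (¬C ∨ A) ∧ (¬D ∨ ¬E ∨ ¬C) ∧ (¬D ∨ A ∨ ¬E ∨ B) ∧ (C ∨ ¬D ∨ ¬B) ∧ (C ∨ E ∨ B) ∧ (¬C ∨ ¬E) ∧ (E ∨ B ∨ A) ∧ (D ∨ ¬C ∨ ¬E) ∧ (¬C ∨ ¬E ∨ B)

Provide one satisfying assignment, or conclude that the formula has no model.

Case E = False:
Unit clause (¬D) forces D = False.
Unit clause (A) forces A = True.
Unit clause (¬B) forces B = False.
Unit clause (C) forces C = True.
Every clause now holds.

A ↦ True; B ↦ False; C ↦ True; D ↦ False; E ↦ False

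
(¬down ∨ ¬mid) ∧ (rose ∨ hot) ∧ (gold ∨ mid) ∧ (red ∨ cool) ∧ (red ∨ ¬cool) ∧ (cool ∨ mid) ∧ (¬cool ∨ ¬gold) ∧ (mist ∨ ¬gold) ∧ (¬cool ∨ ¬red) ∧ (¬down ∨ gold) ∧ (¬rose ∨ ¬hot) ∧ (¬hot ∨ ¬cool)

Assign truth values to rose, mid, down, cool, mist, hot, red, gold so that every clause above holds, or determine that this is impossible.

rose=True,  mid=True,  down=False,  cool=False,  mist=True,  hot=False,  red=True,  gold=False

Try down = False.
Try rose = True.
(¬hot) alone gives hot = False.
Try gold = False.
(mid) alone gives mid = True.
Try red = True.
(¬cool) alone gives cool = False.
No clause remains; mist is free.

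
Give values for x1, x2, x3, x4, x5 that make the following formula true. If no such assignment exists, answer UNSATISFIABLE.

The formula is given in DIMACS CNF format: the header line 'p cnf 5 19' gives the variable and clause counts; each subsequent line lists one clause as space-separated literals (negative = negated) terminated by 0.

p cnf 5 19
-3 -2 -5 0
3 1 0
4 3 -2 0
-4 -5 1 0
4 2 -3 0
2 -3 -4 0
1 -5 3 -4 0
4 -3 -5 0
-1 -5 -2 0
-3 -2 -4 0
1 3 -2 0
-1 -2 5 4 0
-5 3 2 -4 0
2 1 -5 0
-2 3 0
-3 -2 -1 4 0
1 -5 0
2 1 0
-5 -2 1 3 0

Case x3 = True:
Case x2 = True:
Unit clause (¬x5) forces x5 = False.
Unit clause (¬x4) forces x4 = False.
Unit clause (¬x1) forces x1 = False.
All clauses are satisfied.

x1: False, x2: True, x3: True, x4: False, x5: False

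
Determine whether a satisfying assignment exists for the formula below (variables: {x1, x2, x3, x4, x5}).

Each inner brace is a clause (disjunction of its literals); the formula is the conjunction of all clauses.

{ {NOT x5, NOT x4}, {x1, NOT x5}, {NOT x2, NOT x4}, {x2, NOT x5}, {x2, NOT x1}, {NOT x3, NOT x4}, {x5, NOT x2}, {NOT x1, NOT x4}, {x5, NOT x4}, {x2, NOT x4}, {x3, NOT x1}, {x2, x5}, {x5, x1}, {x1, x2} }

Branch on x5: set x5 = true.
Unit clause (NOT x4) forces x4 = false.
Unit clause (x1) forces x1 = true.
Unit clause (x2) forces x2 = true.
Unit clause (x3) forces x3 = true.
All clauses are satisfied.
A satisfying assignment: x1: true; x2: true; x3: true; x4: false; x5: true.

Satisfiable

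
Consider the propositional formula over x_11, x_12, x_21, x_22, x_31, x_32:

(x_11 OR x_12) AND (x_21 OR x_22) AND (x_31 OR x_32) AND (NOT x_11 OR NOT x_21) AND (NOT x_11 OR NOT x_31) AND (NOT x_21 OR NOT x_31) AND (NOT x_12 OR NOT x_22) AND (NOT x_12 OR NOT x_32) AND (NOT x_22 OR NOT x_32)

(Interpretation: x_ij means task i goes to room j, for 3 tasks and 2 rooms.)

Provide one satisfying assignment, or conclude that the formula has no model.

UNSATISFIABLE

Case x_11 = true:
Unit clause (NOT x_21) forces x_21 = false.
Unit clause (x_22) forces x_22 = true.
Unit clause (NOT x_31) forces x_31 = false.
Unit clause (x_32) forces x_32 = true.
But (NOT x_32) is also a unit clause — contradiction.
That branch fails; take x_11 = false instead.
Unit clause (x_12) forces x_12 = true.
Unit clause (NOT x_22) forces x_22 = false.
Unit clause (x_21) forces x_21 = true.
Unit clause (NOT x_31) forces x_31 = false.
Unit clause (x_32) forces x_32 = true.
But (NOT x_32) is also a unit clause — contradiction.
Both values of x_11 lead to a conflict.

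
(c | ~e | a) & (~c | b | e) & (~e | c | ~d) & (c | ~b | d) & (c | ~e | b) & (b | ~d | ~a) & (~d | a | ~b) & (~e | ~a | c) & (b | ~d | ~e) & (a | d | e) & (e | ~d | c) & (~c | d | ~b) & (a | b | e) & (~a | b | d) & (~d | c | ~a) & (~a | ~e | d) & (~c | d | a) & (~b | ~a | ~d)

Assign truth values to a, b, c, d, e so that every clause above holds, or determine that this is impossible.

UNSATISFIABLE

Try c = 1.
Try b = 1.
Unit clause (d) forces d = 1.
Unit clause (a) forces a = 1.
That conflicts with the unit clause (~a).
So b must be the other value — set b = 0.
Unit clause (e) forces e = 1.
Unit clause (~d) forces d = 0.
Unit clause (~a) forces a = 0.
That conflicts with the unit clause (a).
Either choice for b ends in contradiction.
So c must be the other value — set c = 0.
Try e = 0.
Unit clause (~d) forces d = 0.
Unit clause (~b) forces b = 0.
Unit clause (a) forces a = 1.
That conflicts with the unit clause (~a).
So e must be the other value — set e = 1.
Unit clause (a) forces a = 1.
That conflicts with the unit clause (~a).
Either choice for e ends in contradiction.
Either choice for c ends in contradiction.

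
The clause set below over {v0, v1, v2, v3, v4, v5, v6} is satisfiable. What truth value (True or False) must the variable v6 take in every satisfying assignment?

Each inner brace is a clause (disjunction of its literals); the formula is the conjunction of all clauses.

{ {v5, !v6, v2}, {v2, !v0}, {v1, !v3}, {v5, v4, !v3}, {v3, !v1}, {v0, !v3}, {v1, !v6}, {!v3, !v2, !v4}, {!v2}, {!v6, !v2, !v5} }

False

Suppose v6 = true.
Unit clause (v1) forces v1 = true.
Unit clause (v3) forces v3 = true.
Unit clause (v0) forces v0 = true.
Unit clause (v2) forces v2 = true.
Now (!v2) is unsatisfied and unit — conflict.
So every satisfying assignment has v6 = False.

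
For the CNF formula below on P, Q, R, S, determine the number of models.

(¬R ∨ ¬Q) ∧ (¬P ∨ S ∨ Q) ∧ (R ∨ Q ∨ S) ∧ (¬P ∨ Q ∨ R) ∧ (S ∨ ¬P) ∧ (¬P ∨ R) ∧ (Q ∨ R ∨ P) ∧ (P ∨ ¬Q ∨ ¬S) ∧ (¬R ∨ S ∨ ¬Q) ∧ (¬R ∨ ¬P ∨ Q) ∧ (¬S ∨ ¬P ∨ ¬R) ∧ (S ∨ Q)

There are 2^4 = 16 truth assignments over (P, Q, R, S).
Check each against the 12 clauses (columns in the order P, Q, R, S):
  F F F F  ✗ fails (R ∨ Q ∨ S)
  F F F T  ✗ fails (Q ∨ R ∨ P)
  F F T F  ✗ fails (S ∨ Q)
  F F T T  ✓ satisfies all
  F T F F  ✓ satisfies all
  F T F T  ✗ fails (P ∨ ¬Q ∨ ¬S)
  F T T F  ✗ fails (¬R ∨ ¬Q)
  F T T T  ✗ fails (¬R ∨ ¬Q)
  T F F F  ✗ fails (¬P ∨ S ∨ Q)
  T F F T  ✗ fails (¬P ∨ Q ∨ R)
  T F T F  ✗ fails (¬P ∨ S ∨ Q)
  T F T T  ✗ fails (¬R ∨ ¬P ∨ Q)
  T T F F  ✗ fails (S ∨ ¬P)
  T T F T  ✗ fails (¬P ∨ R)
  T T T F  ✗ fails (¬R ∨ ¬Q)
  T T T T  ✗ fails (¬R ∨ ¬Q)
2 of the 16 rows are models.

2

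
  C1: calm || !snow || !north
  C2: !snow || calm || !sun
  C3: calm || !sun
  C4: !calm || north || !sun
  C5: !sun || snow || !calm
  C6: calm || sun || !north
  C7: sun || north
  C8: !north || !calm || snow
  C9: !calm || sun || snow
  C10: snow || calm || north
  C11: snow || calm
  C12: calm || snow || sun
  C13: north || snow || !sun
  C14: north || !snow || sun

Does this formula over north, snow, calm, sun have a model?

Branch on calm: set calm = true.
Branch on north: set north = true.
The clause (snow) is unit, so snow = true.
Every clause is now satisfied; sun is unconstrained.
A satisfying assignment: north: true,  snow: true,  calm: true,  sun: true.

Yes, satisfiable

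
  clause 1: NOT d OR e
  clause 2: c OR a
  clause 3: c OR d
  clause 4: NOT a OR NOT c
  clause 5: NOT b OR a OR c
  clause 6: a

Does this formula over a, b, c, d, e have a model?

(a) alone gives a = true.
(NOT c) alone gives c = false.
(d) alone gives d = true.
(e) alone gives e = true.
No clause remains; b is free.
A satisfying assignment: a=true; b=true; c=false; d=true; e=true.

Satisfiable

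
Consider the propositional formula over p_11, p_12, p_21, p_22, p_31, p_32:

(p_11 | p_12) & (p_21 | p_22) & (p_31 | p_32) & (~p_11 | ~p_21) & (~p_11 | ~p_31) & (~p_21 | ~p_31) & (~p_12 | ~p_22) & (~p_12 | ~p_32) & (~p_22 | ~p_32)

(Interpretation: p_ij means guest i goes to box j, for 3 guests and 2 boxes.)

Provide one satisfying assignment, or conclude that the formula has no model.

Try p_11 = 1.
The clause (~p_21) is unit, so p_21 = 0.
The clause (p_22) is unit, so p_22 = 1.
The clause (~p_31) is unit, so p_31 = 0.
The clause (p_32) is unit, so p_32 = 1.
But (~p_32) is also a unit clause — contradiction.
That branch fails; take p_11 = 0 instead.
The clause (p_12) is unit, so p_12 = 1.
The clause (~p_22) is unit, so p_22 = 0.
The clause (p_21) is unit, so p_21 = 1.
The clause (~p_31) is unit, so p_31 = 0.
The clause (p_32) is unit, so p_32 = 1.
But (~p_32) is also a unit clause — contradiction.
Neither p_11 = 1 nor p_11 = 0 works.

UNSATISFIABLE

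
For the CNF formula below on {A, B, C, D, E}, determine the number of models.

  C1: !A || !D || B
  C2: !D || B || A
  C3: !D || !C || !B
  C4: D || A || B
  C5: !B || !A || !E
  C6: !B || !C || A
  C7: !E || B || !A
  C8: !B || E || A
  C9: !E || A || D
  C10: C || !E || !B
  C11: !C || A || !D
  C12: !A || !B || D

3

There are 2^5 = 32 truth assignments over (A, B, C, D, E).
Split on E. With E = true, the clauses containing E are satisfied and !E drops from the rest; 0 of the 2^4 = 16 assignments to the other variables satisfy what remains.
With E = false, by the same count on the reduced clause set, 3 assignments work.
Total: 0 + 3 = 3.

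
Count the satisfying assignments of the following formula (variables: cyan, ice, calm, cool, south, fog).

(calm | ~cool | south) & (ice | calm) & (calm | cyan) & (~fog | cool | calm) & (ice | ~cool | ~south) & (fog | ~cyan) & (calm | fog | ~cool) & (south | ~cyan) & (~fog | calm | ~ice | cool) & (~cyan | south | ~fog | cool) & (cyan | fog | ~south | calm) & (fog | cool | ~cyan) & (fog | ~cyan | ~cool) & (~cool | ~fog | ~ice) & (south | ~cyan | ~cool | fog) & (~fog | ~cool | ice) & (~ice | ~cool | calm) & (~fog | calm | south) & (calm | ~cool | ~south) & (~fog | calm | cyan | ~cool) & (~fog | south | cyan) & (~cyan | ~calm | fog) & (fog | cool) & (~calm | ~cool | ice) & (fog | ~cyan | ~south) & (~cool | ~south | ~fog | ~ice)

6

There are 2^6 = 64 truth assignments over (cyan, ice, calm, cool, south, fog).
Split on calm. With calm = 1, the clauses containing calm are satisfied and ~calm drops from the rest; 6 of the 2^5 = 32 assignments to the other variables satisfy what remains.
With calm = 0, by the same count on the reduced clause set, 0 assignments work.
(One model: cyan=F, ice=F, calm=T, cool=F, south=T, fog=T.)
Total: 6 + 0 = 6.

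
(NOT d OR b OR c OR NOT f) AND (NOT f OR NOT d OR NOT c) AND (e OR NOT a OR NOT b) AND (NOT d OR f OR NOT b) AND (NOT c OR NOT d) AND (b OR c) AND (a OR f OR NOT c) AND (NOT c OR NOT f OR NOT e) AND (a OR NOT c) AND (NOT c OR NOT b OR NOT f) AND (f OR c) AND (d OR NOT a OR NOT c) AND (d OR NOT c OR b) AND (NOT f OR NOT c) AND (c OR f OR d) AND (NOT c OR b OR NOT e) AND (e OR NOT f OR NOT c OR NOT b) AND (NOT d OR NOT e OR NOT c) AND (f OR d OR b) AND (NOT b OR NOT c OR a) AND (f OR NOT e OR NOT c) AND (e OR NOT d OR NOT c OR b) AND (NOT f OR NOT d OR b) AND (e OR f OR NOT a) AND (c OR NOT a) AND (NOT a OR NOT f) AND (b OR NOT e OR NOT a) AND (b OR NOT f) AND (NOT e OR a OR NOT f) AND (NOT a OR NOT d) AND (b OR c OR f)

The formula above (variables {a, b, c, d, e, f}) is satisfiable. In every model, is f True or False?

True

Suppose f = false.
From the singleton clause (c), c = true.
From the singleton clause (NOT d), d = false.
From the singleton clause (a), a = true.
But (NOT a) is also a unit clause — contradiction.
So every satisfying assignment has f = True.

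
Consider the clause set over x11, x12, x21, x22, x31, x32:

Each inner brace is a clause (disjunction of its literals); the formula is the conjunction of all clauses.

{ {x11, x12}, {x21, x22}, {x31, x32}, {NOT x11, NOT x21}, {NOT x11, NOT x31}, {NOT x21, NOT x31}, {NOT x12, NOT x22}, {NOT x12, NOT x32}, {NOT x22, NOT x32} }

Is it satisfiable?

Suppose x11 = true.
The clause (NOT x21) is unit, so x21 = false.
The clause (x22) is unit, so x22 = true.
The clause (NOT x31) is unit, so x31 = false.
The clause (x32) is unit, so x32 = true.
But (NOT x32) is also a unit clause — contradiction.
So x11 must be the other value — set x11 = false.
The clause (x12) is unit, so x12 = true.
The clause (NOT x22) is unit, so x22 = false.
The clause (x21) is unit, so x21 = true.
The clause (NOT x31) is unit, so x31 = false.
The clause (x32) is unit, so x32 = true.
But (NOT x32) is also a unit clause — contradiction.
Either choice for x11 ends in contradiction.
No assignment satisfies every clause.

Unsatisfiable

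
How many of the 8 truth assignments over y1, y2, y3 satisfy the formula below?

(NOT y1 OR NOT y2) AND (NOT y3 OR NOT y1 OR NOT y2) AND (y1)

There are 2^3 = 8 truth assignments over (y1, y2, y3).
Check each against the 3 clauses (columns in the order y1, y2, y3):
  F F F  ✗ fails (y1)
  F F T  ✗ fails (y1)
  F T F  ✗ fails (y1)
  F T T  ✗ fails (y1)
  T F F  ✓ satisfies all
  T F T  ✓ satisfies all
  T T F  ✗ fails (NOT y1 OR NOT y2)
  T T T  ✗ fails (NOT y1 OR NOT y2)
2 of the 8 rows are models.

2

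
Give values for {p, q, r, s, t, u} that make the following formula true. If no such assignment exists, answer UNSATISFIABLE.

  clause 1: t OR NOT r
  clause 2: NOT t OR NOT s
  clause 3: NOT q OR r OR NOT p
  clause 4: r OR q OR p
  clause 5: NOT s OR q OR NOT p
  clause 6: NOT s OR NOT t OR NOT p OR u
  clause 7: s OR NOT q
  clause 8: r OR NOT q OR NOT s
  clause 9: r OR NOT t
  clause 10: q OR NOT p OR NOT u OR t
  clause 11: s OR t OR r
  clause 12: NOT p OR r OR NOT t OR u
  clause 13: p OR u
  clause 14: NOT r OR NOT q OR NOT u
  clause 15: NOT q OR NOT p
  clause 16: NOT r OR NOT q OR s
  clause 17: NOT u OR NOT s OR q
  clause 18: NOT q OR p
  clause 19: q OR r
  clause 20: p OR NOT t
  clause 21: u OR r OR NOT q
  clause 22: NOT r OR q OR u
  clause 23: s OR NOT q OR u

Branch on t: set t = true.
From the singleton clause (NOT s), s = false.
From the singleton clause (NOT q), q = false.
From the singleton clause (r), r = true.
From the singleton clause (p), p = true.
From the singleton clause (u), u = true.
This assignment satisfies each clause.

p=true, q=false, r=true, s=false, t=true, u=true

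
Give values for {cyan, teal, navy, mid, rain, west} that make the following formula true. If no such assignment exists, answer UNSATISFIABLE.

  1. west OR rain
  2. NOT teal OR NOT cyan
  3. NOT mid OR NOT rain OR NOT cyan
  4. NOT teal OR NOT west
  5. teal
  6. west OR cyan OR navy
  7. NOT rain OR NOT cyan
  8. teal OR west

Unit clause (teal) forces teal = true.
Unit clause (NOT cyan) forces cyan = false.
Unit clause (NOT west) forces west = false.
Unit clause (rain) forces rain = true.
Unit clause (navy) forces navy = true.
Every clause is now satisfied; mid is unconstrained.

cyan: false; teal: true; navy: true; mid: false; rain: true; west: false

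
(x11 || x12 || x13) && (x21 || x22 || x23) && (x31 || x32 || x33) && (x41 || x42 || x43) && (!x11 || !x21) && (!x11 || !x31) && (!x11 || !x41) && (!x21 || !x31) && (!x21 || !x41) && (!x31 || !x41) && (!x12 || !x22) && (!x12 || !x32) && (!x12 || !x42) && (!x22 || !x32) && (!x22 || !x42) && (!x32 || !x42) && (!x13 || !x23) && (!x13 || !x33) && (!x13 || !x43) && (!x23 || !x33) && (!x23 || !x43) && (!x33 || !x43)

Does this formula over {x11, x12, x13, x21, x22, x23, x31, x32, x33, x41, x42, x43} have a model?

No, unsatisfiable

Case x11 = false:
Case x12 = true:
From the singleton clause (!x22), x22 = false.
From the singleton clause (!x32), x32 = false.
From the singleton clause (!x42), x42 = false.
Case x21 = true:
From the singleton clause (!x31), x31 = false.
From the singleton clause (x33), x33 = true.
From the singleton clause (!x41), x41 = false.
From the singleton clause (x43), x43 = true.
Now (!x43) is unsatisfied and unit — conflict.
Backtrack on x21: now try x21 = false.
From the singleton clause (x23), x23 = true.
From the singleton clause (!x13), x13 = false.
From the singleton clause (!x33), x33 = false.
From the singleton clause (x31), x31 = true.
From the singleton clause (!x41), x41 = false.
From the singleton clause (x43), x43 = true.
Now (!x43) is unsatisfied and unit — conflict.
Either choice for x21 ends in contradiction.
Backtrack on x12: now try x12 = false.
From the singleton clause (x13), x13 = true.
From the singleton clause (!x23), x23 = false.
From the singleton clause (!x33), x33 = false.
From the singleton clause (!x43), x43 = false.
Case x21 = true:
From the singleton clause (!x31), x31 = false.
From the singleton clause (x32), x32 = true.
From the singleton clause (!x41), x41 = false.
From the singleton clause (x42), x42 = true.
Now (!x42) is unsatisfied and unit — conflict.
Backtrack on x21: now try x21 = false.
From the singleton clause (x22), x22 = true.
From the singleton clause (!x32), x32 = false.
From the singleton clause (x31), x31 = true.
From the singleton clause (!x41), x41 = false.
From the singleton clause (x42), x42 = true.
Now (!x42) is unsatisfied and unit — conflict.
Either choice for x21 ends in contradiction.
Either choice for x12 ends in contradiction.
Backtrack on x11: now try x11 = true.
From the singleton clause (!x21), x21 = false.
From the singleton clause (!x31), x31 = false.
From the singleton clause (!x41), x41 = false.
Case x22 = true:
From the singleton clause (!x12), x12 = false.
From the singleton clause (!x32), x32 = false.
From the singleton clause (x33), x33 = true.
From the singleton clause (!x42), x42 = false.
From the singleton clause (x43), x43 = true.
Now (!x43) is unsatisfied and unit — conflict.
Backtrack on x22: now try x22 = false.
From the singleton clause (x23), x23 = true.
From the singleton clause (!x13), x13 = false.
From the singleton clause (!x33), x33 = false.
From the singleton clause (x32), x32 = true.
From the singleton clause (!x12), x12 = false.
From the singleton clause (!x42), x42 = false.
From the singleton clause (x43), x43 = true.
Now (!x43) is unsatisfied and unit — conflict.
Either choice for x22 ends in contradiction.
Either choice for x11 ends in contradiction.
No assignment satisfies every clause.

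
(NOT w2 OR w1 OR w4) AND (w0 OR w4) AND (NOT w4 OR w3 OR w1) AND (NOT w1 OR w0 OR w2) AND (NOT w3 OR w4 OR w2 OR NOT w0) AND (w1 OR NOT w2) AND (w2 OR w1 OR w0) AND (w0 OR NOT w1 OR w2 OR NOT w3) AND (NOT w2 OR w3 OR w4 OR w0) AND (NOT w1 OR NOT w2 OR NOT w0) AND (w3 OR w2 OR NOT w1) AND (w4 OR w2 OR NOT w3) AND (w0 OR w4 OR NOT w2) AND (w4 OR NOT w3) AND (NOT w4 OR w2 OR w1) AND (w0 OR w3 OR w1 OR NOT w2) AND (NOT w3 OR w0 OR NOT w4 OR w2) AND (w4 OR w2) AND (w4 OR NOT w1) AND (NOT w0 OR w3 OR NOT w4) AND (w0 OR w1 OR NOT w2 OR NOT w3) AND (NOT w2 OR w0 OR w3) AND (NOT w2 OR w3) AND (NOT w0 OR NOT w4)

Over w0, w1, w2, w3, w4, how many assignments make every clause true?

1

There are 2^5 = 32 truth assignments over (w0, w1, w2, w3, w4).
Split on w2. With w2 = true, the clauses containing w2 are satisfied and NOT w2 drops from the rest; 1 of the 2^4 = 16 assignments to the other variables satisfy what remains.
With w2 = false, by the same count on the reduced clause set, 0 assignments work.
(One model: w0=F, w1=T, w2=T, w3=T, w4=T.)
Total: 1 + 0 = 1.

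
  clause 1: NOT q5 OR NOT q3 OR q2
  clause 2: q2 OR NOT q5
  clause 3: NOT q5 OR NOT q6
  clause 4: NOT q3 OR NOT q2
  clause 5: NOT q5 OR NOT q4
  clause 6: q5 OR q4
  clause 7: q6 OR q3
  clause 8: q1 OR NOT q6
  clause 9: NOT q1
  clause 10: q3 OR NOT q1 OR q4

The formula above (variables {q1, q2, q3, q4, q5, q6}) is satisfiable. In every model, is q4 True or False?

True

Suppose q4 = false.
The clause (q5) is unit, so q5 = true.
The clause (q2) is unit, so q2 = true.
The clause (NOT q6) is unit, so q6 = false.
The clause (NOT q3) is unit, so q3 = false.
That conflicts with the unit clause (q3).
So every satisfying assignment has q4 = True.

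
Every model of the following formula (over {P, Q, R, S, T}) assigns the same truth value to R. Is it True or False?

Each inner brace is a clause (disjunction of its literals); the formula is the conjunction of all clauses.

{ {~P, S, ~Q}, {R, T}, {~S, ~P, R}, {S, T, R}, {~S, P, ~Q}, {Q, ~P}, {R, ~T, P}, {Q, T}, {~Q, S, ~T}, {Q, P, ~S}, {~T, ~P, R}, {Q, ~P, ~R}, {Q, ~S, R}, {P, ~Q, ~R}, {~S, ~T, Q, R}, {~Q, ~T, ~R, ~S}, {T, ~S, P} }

True

Suppose R = 0.
The clause (T) is unit, so T = 1.
The clause (P) is unit, so P = 1.
That conflicts with the unit clause (~P).
So every satisfying assignment has R = True.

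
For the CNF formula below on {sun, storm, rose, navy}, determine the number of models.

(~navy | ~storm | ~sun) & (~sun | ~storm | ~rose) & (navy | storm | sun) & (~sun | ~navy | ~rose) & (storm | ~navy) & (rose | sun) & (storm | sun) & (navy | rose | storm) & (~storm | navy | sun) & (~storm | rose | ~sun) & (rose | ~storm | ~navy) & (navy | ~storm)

There are 2^4 = 16 truth assignments over (sun, storm, rose, navy).
Check each against the 12 clauses (columns in the order sun, storm, rose, navy):
  F F F F  ✗ fails (navy | storm | sun)
  F F F T  ✗ fails (storm | ~navy)
  F F T F  ✗ fails (navy | storm | sun)
  F F T T  ✗ fails (storm | ~navy)
  F T F F  ✗ fails (rose | sun)
  F T F T  ✗ fails (rose | sun)
  F T T F  ✗ fails (~storm | navy | sun)
  F T T T  ✓ satisfies all
  T F F F  ✗ fails (navy | rose | storm)
  T F F T  ✗ fails (storm | ~navy)
  T F T F  ✓ satisfies all
  T F T T  ✗ fails (~sun | ~navy | ~rose)
  T T F F  ✗ fails (~storm | rose | ~sun)
  T T F T  ✗ fails (~navy | ~storm | ~sun)
  T T T F  ✗ fails (~sun | ~storm | ~rose)
  T T T T  ✗ fails (~navy | ~storm | ~sun)
2 of the 16 rows are models.

2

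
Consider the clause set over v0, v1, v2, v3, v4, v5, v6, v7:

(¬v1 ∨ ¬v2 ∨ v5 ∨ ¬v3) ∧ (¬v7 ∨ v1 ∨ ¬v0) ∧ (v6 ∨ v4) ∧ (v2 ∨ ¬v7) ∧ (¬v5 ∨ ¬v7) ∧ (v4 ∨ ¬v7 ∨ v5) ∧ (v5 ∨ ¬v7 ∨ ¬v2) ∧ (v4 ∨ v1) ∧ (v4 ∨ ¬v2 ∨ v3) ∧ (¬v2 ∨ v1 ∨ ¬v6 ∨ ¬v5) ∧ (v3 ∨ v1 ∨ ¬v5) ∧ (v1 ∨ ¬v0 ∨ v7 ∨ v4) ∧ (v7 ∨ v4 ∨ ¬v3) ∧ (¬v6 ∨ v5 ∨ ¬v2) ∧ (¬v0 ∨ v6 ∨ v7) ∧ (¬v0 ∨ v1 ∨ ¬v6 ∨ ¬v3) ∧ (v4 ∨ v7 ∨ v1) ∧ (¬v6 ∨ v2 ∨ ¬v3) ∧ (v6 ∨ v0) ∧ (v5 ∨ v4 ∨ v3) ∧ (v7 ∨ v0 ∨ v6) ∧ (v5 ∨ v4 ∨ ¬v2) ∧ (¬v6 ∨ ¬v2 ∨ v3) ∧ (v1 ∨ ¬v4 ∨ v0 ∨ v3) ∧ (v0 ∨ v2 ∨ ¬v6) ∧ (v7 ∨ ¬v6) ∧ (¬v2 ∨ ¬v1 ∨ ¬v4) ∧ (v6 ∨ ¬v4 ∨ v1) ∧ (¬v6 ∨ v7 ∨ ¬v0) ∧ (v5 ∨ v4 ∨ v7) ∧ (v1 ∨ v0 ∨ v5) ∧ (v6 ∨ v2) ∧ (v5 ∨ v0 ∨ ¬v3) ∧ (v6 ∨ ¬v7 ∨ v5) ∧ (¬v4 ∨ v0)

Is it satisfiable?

No, unsatisfiable

Case v6 = True:
From the singleton clause (v7), v7 = True.
From the singleton clause (v2), v2 = True.
From the singleton clause (¬v5), v5 = False.
That conflicts with the unit clause (v5).
Undo v6 and try v6 = False.
From the singleton clause (v4), v4 = True.
From the singleton clause (v0), v0 = True.
From the singleton clause (v7), v7 = True.
From the singleton clause (v1), v1 = True.
From the singleton clause (v2), v2 = True.
That conflicts with the unit clause (¬v2).
Either choice for v6 ends in contradiction.
No assignment satisfies every clause.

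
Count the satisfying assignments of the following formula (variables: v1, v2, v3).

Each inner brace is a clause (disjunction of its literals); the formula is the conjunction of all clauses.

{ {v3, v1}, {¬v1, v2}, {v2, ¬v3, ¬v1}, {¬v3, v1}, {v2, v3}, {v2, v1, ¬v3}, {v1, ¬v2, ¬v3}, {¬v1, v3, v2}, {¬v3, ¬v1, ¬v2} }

There are 2^3 = 8 truth assignments over (v1, v2, v3).
Split on v3. With v3 = True, the clauses containing v3 are satisfied and ¬v3 drops from the rest; 0 of the 2^2 = 4 assignments to the other variables satisfy what remains.
With v3 = False, by the same count on the reduced clause set, 1 assignment works.
Total: 0 + 1 = 1.

1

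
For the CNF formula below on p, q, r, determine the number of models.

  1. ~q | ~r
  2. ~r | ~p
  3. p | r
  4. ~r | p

There are 2^3 = 8 truth assignments over (p, q, r).
Check each against the 4 clauses (columns in the order p, q, r):
  F F F  ✗ fails (p | r)
  F F T  ✗ fails (~r | p)
  F T F  ✗ fails (p | r)
  F T T  ✗ fails (~q | ~r)
  T F F  ✓ satisfies all
  T F T  ✗ fails (~r | ~p)
  T T F  ✓ satisfies all
  T T T  ✗ fails (~q | ~r)
2 of the 8 rows are models.

2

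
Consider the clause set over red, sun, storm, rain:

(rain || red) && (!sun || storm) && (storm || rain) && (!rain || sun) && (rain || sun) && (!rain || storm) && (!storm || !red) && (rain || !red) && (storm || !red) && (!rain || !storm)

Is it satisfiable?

No

Branch on rain: set rain = true.
The clause (sun) is unit, so sun = true.
The clause (storm) is unit, so storm = true.
Now (!storm) is unsatisfied and unit — conflict.
That branch fails; take rain = false instead.
The clause (red) is unit, so red = true.
Now (!red) is unsatisfied and unit — conflict.
Either choice for rain ends in contradiction.
No assignment satisfies every clause.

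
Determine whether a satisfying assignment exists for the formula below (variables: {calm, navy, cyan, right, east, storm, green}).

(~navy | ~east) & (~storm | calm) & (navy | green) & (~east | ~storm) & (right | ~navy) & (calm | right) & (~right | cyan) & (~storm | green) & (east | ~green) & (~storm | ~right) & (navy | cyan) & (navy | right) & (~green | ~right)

Satisfiable

Branch on navy: set navy = 1.
From the singleton clause (~east), east = 0.
From the singleton clause (right), right = 1.
From the singleton clause (cyan), cyan = 1.
From the singleton clause (~green), green = 0.
From the singleton clause (~storm), storm = 0.
Every clause is now satisfied; calm is unconstrained.
A satisfying assignment: calm=0,  navy=1,  cyan=1,  right=1,  east=0,  storm=0,  green=0.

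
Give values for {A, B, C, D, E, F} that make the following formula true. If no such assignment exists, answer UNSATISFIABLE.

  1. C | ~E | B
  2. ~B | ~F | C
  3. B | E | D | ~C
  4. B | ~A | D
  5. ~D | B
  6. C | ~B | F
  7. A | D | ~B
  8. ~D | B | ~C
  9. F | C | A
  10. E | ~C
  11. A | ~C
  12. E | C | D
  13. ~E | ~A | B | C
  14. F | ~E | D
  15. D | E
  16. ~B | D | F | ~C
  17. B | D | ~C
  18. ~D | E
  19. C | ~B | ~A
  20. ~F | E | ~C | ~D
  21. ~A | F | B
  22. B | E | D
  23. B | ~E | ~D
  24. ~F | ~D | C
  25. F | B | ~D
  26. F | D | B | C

A=1; B=1; C=1; D=1; E=1; F=0

Try D = 1.
Unit clause (B) forces B = 1.
Unit clause (E) forces E = 1.
Try F = 0.
Unit clause (C) forces C = 1.
Unit clause (A) forces A = 1.
This assignment satisfies each clause.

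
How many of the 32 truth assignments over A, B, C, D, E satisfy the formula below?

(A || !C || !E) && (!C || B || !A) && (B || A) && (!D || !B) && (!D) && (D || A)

There are 2^5 = 32 truth assignments over (A, B, C, D, E).
Split on B. With B = true, the clauses containing B are satisfied and !B drops from the rest; 4 of the 2^4 = 16 assignments to the other variables satisfy what remains.
With B = false, by the same count on the reduced clause set, 2 assignments work.
(One model: A=T, B=F, C=F, D=F, E=F.)
Total: 4 + 2 = 6.

6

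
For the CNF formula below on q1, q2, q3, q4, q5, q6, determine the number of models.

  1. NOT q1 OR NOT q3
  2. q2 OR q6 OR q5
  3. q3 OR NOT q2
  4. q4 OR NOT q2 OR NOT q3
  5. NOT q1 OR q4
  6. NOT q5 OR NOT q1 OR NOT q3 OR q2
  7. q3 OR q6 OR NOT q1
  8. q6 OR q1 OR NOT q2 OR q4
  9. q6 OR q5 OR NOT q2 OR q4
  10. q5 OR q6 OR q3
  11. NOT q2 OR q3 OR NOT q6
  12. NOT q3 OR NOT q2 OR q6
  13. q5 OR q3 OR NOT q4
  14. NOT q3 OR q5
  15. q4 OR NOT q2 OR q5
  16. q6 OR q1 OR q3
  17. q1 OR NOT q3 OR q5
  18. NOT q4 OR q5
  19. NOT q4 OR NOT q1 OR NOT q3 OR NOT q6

9

There are 2^6 = 64 truth assignments over (q1, q2, q3, q4, q5, q6).
Split on q2. With q2 = true, the clauses containing q2 are satisfied and NOT q2 drops from the rest; 1 of the 2^5 = 32 assignments to the other variables satisfy what remains.
With q2 = false, by the same count on the reduced clause set, 8 assignments work.
Total: 1 + 8 = 9.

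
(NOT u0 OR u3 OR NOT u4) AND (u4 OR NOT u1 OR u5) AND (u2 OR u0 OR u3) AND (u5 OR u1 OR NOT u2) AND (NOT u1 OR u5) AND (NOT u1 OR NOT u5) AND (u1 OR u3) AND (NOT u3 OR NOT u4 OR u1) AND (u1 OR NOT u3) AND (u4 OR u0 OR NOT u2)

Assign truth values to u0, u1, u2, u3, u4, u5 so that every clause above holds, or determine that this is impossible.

UNSATISFIABLE

Suppose u1 = false.
From the singleton clause (u3), u3 = true.
That conflicts with the unit clause (NOT u3).
That branch fails; take u1 = true instead.
From the singleton clause (u5), u5 = true.
That conflicts with the unit clause (NOT u5).
Both values of u1 lead to a conflict.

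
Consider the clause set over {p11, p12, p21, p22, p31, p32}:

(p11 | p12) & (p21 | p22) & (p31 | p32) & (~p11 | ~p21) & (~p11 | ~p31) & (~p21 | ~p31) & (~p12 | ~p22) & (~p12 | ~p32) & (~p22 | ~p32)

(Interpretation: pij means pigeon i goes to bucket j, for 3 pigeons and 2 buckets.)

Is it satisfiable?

Try p11 = 1.
The clause (~p21) is unit, so p21 = 0.
The clause (p22) is unit, so p22 = 1.
The clause (~p31) is unit, so p31 = 0.
The clause (p32) is unit, so p32 = 1.
But (~p32) is also a unit clause — contradiction.
So p11 must be the other value — set p11 = 0.
The clause (p12) is unit, so p12 = 1.
The clause (~p22) is unit, so p22 = 0.
The clause (p21) is unit, so p21 = 1.
The clause (~p31) is unit, so p31 = 0.
The clause (p32) is unit, so p32 = 1.
But (~p32) is also a unit clause — contradiction.
Either choice for p11 ends in contradiction.
No assignment satisfies every clause.

No, unsatisfiable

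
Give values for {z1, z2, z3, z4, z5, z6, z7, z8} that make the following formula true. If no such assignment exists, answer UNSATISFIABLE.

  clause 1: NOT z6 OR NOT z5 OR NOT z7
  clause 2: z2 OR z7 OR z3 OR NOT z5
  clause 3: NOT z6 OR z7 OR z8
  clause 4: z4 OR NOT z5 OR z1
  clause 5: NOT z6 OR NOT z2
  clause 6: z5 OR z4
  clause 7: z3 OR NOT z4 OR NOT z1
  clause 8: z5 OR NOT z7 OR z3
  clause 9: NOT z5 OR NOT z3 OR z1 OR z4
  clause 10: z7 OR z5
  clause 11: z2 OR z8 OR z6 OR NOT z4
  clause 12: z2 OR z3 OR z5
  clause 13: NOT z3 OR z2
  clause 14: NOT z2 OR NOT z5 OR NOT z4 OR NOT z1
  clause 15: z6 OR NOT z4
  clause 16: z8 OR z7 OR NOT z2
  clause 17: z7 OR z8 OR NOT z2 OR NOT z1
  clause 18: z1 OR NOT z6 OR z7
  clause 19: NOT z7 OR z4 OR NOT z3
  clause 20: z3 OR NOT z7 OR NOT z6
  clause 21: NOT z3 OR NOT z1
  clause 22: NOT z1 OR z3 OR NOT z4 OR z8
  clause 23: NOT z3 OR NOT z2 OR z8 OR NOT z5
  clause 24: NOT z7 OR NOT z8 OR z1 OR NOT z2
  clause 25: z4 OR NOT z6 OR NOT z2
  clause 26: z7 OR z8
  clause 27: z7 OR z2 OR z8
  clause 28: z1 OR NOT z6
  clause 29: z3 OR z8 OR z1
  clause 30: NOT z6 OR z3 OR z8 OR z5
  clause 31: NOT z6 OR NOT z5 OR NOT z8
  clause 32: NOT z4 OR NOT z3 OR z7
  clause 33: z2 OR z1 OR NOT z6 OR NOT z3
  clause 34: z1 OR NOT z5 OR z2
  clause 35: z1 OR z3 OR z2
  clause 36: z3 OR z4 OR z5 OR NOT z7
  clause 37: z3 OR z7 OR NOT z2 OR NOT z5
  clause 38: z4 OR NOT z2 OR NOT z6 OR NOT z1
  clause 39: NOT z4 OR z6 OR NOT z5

Branch on z6: set z6 = false.
From the singleton clause (NOT z4), z4 = false.
From the singleton clause (z5), z5 = true.
From the singleton clause (z1), z1 = true.
From the singleton clause (NOT z3), z3 = false.
Branch on z2: set z2 = false.
From the singleton clause (z7), z7 = true.
All clauses hold; z8 can take either value.

z1=true; z2=false; z3=false; z4=false; z5=true; z6=false; z7=true; z8=true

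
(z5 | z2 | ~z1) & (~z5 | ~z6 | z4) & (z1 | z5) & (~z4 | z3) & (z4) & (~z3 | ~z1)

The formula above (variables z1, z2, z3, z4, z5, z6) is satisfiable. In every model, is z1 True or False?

Suppose z1 = 1.
Unit clause (z4) forces z4 = 1.
Unit clause (z3) forces z3 = 1.
That conflicts with the unit clause (~z3).
So every satisfying assignment has z1 = False.

False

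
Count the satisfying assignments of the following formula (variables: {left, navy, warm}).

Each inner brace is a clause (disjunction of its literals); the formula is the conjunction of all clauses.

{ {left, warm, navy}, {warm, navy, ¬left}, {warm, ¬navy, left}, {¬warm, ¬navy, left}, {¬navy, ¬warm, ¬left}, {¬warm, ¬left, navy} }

There are 2^3 = 8 truth assignments over (left, navy, warm).
Check each against the 6 clauses (columns in the order left, navy, warm):
  F F F  ✗ fails (left ∨ warm ∨ navy)
  F F T  ✓ satisfies all
  F T F  ✗ fails (warm ∨ ¬navy ∨ left)
  F T T  ✗ fails (¬warm ∨ ¬navy ∨ left)
  T F F  ✗ fails (warm ∨ navy ∨ ¬left)
  T F T  ✗ fails (¬warm ∨ ¬left ∨ navy)
  T T F  ✓ satisfies all
  T T T  ✗ fails (¬navy ∨ ¬warm ∨ ¬left)
2 of the 8 rows are models.

2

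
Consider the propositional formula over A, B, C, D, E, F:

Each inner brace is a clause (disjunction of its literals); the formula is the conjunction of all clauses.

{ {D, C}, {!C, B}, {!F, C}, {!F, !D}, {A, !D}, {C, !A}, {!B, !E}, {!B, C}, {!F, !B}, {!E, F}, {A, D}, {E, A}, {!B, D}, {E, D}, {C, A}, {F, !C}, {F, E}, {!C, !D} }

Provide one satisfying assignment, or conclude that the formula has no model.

Suppose D = true.
The clause (!F) is unit, so F = false.
The clause (A) is unit, so A = true.
The clause (C) is unit, so C = true.
But (!C) is also a unit clause — contradiction.
Undo D and try D = false.
The clause (C) is unit, so C = true.
The clause (B) is unit, so B = true.
But (!B) is also a unit clause — contradiction.
Either choice for D ends in contradiction.

UNSATISFIABLE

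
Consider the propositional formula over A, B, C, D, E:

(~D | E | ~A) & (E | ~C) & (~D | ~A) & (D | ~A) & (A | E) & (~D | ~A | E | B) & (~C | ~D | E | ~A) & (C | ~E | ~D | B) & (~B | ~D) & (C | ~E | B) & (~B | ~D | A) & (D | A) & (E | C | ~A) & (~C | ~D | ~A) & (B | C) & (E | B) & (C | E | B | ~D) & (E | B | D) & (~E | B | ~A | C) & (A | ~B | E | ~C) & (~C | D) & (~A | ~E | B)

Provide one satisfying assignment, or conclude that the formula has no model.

A: 0, B: 0, C: 1, D: 1, E: 1

Branch on E: set E = 1.
Branch on D: set D = 1.
Unit clause (~A) forces A = 0.
Unit clause (~B) forces B = 0.
Unit clause (C) forces C = 1.
This assignment satisfies each clause.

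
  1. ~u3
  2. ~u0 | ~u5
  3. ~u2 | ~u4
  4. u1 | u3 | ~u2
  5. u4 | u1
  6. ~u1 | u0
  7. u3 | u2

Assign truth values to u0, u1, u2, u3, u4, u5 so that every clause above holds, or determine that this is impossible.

The clause (~u3) is unit, so u3 = 0.
The clause (u2) is unit, so u2 = 1.
The clause (~u4) is unit, so u4 = 0.
The clause (u1) is unit, so u1 = 1.
The clause (u0) is unit, so u0 = 1.
The clause (~u5) is unit, so u5 = 0.
Every clause now holds.

u0: 1; u1: 1; u2: 1; u3: 0; u4: 0; u5: 0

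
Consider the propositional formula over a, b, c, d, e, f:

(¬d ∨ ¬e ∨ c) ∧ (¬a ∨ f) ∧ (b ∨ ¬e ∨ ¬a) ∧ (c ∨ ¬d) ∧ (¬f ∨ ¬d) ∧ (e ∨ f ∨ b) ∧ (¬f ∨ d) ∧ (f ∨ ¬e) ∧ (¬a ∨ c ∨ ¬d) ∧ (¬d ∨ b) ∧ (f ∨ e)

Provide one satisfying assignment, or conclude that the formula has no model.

Suppose a = False.
Suppose c = True.
Suppose f = False.
The clause (¬e) is unit, so e = False.
But (e) is also a unit clause — contradiction.
Undo f and try f = True.
The clause (¬d) is unit, so d = False.
But (d) is also a unit clause — contradiction.
Either choice for f ends in contradiction.
Undo c and try c = False.
The clause (¬d) is unit, so d = False.
The clause (¬f) is unit, so f = False.
The clause (¬e) is unit, so e = False.
But (e) is also a unit clause — contradiction.
Either choice for c ends in contradiction.
Undo a and try a = True.
The clause (f) is unit, so f = True.
The clause (¬d) is unit, so d = False.
But (d) is also a unit clause — contradiction.
Either choice for a ends in contradiction.

UNSATISFIABLE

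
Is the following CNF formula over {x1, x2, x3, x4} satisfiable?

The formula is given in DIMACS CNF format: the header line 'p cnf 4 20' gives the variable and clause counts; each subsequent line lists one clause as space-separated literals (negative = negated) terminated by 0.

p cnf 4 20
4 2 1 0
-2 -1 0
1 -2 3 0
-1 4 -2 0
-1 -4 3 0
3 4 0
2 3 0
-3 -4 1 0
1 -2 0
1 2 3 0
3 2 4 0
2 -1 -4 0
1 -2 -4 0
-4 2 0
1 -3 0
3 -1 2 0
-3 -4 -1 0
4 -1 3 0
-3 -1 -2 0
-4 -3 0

Yes, satisfiable

Branch on x2: set x2 = False.
(x3) alone gives x3 = True.
(¬x4) alone gives x4 = False.
(x1) alone gives x1 = True.
All clauses are satisfied.
A satisfying assignment: x1: True; x2: False; x3: True; x4: False.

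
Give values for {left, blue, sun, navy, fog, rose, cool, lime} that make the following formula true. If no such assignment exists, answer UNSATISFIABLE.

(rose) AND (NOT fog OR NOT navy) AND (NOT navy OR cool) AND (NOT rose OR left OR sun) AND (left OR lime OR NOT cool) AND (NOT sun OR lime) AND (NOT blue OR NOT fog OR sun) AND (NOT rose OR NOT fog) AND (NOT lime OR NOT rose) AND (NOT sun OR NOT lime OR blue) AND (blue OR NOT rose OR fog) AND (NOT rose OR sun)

UNSATISFIABLE

Unit clause (rose) forces rose = true.
Unit clause (NOT fog) forces fog = false.
Unit clause (NOT lime) forces lime = false.
Unit clause (NOT sun) forces sun = false.
But (sun) is also a unit clause — contradiction.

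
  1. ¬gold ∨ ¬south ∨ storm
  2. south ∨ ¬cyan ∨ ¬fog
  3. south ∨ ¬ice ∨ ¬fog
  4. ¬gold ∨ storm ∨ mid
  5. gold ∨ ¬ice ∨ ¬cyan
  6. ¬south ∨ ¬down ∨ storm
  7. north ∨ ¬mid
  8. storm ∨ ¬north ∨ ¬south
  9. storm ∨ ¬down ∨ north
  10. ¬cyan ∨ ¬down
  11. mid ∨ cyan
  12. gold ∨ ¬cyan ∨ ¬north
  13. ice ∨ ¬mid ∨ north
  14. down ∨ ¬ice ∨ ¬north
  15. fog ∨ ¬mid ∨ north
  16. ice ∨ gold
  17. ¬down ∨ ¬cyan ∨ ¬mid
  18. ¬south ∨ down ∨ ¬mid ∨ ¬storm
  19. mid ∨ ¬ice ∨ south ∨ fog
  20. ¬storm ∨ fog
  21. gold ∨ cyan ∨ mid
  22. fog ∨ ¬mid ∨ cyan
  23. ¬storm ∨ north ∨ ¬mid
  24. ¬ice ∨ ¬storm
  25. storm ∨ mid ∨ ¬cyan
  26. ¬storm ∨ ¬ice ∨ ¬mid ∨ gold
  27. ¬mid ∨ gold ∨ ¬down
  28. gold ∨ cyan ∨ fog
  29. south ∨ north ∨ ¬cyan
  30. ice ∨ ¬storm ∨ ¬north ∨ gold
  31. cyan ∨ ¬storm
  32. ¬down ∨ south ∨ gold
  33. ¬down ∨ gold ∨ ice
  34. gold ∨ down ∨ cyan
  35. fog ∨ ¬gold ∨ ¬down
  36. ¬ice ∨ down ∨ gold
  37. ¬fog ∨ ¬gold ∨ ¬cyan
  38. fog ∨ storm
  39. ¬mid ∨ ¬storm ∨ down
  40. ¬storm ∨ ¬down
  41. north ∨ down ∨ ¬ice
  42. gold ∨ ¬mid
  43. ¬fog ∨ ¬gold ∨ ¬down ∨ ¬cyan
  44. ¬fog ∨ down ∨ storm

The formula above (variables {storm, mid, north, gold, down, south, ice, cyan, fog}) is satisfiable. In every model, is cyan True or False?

Suppose cyan = True.
From the singleton clause (¬down), down = False.
Try south = True.
Try gold = False.
From the singleton clause (¬ice), ice = False.
Now (ice) is unsatisfied and unit — conflict.
Backtrack on gold: now try gold = True.
From the singleton clause (storm), storm = True.
From the singleton clause (¬mid), mid = False.
From the singleton clause (fog), fog = True.
Now (¬fog) is unsatisfied and unit — conflict.
Either choice for gold ends in contradiction.
Backtrack on south: now try south = False.
From the singleton clause (¬fog), fog = False.
From the singleton clause (¬storm), storm = False.
Now (storm) is unsatisfied and unit — conflict.
Either choice for south ends in contradiction.
So every satisfying assignment has cyan = False.

False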